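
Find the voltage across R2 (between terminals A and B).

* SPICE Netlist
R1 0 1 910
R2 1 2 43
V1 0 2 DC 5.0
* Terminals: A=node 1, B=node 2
R1 and R2 are in series across V1 (node 0 → node 1 → node 2), and the output A–B is taken across R2, so this is a voltage divider.
Series current: I = V1/(R1 + R2) = 5/(910 + 43) = 5/953 = 0.005247 A
V_R2 = I × R2 = V1 × R2/(R1 + R2) = 5 × 43/953 = 0.2256 V

Final answer: 0.2256 V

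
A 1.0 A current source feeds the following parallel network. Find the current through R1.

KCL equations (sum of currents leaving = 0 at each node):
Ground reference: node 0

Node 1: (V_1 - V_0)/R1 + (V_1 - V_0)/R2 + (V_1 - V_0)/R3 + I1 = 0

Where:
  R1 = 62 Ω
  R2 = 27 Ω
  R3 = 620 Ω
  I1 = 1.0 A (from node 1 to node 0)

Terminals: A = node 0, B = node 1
All resistors sit directly between nodes 0 and 1, so they are in parallel and share one voltage V; the full source current 1 A splits among them.
1/R_par = 1/62 + 1/27 + 1/620 = 0.05478 S  =>  R_par = 18.26 Ω
V = I × R_par = 1 × 18.26 = 18.26 V
I_R1 = V/R1 = 18.26/62 = 0.2944 A

Final answer: 0.2944 A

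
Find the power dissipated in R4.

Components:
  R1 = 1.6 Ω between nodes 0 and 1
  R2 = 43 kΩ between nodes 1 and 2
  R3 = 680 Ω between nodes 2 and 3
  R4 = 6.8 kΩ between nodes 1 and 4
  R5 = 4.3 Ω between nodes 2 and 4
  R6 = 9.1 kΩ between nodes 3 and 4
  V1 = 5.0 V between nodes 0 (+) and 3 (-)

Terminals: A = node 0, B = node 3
Nodal analysis, taking node 3 as the 0 V reference.
Source V1 fixes V_0 = 5 V.
KCL at each unknown node (sum of currents leaving = 0; resistances in Ω):
  Node 1: (V_1 - 5)/1.6 + (V_1 - V_2)/43000 + (V_1 - V_4)/6800 = 0
  Node 2: (V_2 - V_1)/43000 + (V_2 - 0)/680 + (V_2 - V_4)/4.3 = 0
  Node 4: (V_4 - V_1)/6800 + (V_4 - V_2)/4.3 + (V_4 - 0)/9100 = 0
Collecting terms (coefficients in siemens):
  0.6252·V_1 - 0.00002326·V_2 - 0.0001471·V_4 = 3.125
  0.2341·V_2 - 0.00002326·V_1 - 0.2326·V_4 = 0
  0.2328·V_4 - 0.0001471·V_1 - 0.2326·V_2 = 0
Solving these 3 simultaneous equations (Gaussian elimination) gives:
  V_1 = 4.999 V, V_2 = 0.4859 V, V_4 = 0.4885 V
I_R4 = (V_1 - V_4)/R4 = (4.999 - 0.4885)/6800 = 0.0006633 A
P_R4 = I_R4² × R4 = (0.0006633)² × 6800 = 0.002992 W

Final answer: 0.002992 W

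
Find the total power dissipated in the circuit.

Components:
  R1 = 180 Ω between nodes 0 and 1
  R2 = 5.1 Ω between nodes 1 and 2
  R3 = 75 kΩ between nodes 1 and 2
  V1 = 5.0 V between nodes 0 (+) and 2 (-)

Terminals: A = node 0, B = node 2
Nodal analysis, taking node 2 as the 0 V reference.
Source V1 fixes V_0 = 5 V.
KCL at each unknown node (sum of currents leaving = 0; resistances in Ω):
  Node 1: (V_1 - 5)/180 + (V_1 - 0)/5.1 + (V_1 - 0)/75000 = 0
Collecting terms: 0.2016 × V_1 = 0.02778  =>  V_1 = 0.1378 V
Power in each resistor, P = (ΔV)²/R:
  P_R1 = (5 - 0.1378)²/180 = 0.1313 W
  P_R2 = (0.1378 - 0)²/5.1 = 0.003721 W
  P_R3 = (0.1378 - 0)²/75000 = 0.000000253 W
P_total = P_R1 + P_R2 + P_R3 = 0.1351 W

Final answer: 0.1351 W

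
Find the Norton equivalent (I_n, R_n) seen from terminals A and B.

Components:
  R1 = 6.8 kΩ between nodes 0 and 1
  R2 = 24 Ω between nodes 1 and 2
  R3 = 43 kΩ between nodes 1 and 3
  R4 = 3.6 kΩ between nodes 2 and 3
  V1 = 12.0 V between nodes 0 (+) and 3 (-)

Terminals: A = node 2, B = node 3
Find the Thévenin equivalent first; then I_n = V_th/R_th and R_n = R_th.
Step 1 — V_th is the open-circuit voltage V_A - V_B (nothing connected across the terminals).
Nodal analysis, taking node 3 as the 0 V reference.
Source V1 fixes V_0 = 12 V.
KCL at each unknown node (sum of currents leaving = 0; resistances in Ω):
  Node 1: (V_1 - 12)/6800 + (V_1 - V_2)/24 + (V_1 - 0)/43000 = 0
  Node 2: (V_2 - V_1)/24 + (V_2 - 0)/3600 = 0
Collecting terms (coefficients in siemens):
  0.04184·V_1 - 0.04167·V_2 = 0.001765
  0.04194·V_2 - 0.04167·V_1 = 0
Determinant D = (0.04184)(0.04194) - (-0.04167)(-0.04167) = 0.00001872
V_1 = [(0.001765)(0.04194) - (-0.04167)(0)]/D = 3.954 V
V_2 = [(0.04184)(0) - (0.001765)(-0.04167)]/D = 3.928 V
V_th = V_2 - V_3 = 3.928 - 0 = 3.928 V
Step 2 — R_th: zero the source — replace V1 by a short circuit (node 3 merges into node 0) — and find the resistance seen between A (node 2) and B (node 0).
Reduce the network between node 2 (A) and node 0 (B) by series/parallel combination:
  Rp1 = R1 ‖ R3 (parallel, both between nodes 0 and 1) = 1/(1/6800 + 1/43000) = 5871 Ω
  Rs1 = R2 + Rp1 (series, joined only at node 1) = 24 + 5871 = 5895 Ω
  Rp2 = R4 ‖ Rs1 (parallel, both between nodes 0 and 2) = 1/(1/3600 + 1/5895) = 2235 Ω
R_th = 2.235 kΩ
I_n = V_th/R_th = 3.928/2235 = 0.001758 A, and R_n = R_th = 2.235 kΩ

Final answer: I_n = 0.001758 A, R_n = 2.235 kΩ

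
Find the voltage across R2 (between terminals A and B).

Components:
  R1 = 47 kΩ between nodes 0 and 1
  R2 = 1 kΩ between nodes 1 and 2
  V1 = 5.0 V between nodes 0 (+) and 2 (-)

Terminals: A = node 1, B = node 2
R1 and R2 are in series across V1 (node 0 → node 1 → node 2), and the output A–B is taken across R2, so this is a voltage divider.
Series current: I = V1/(R1 + R2) = 5/(47000 + 1000) = 5/48000 = 0.0001042 A
V_R2 = I × R2 = V1 × R2/(R1 + R2) = 5 × 1000/48000 = 0.1042 V

Final answer: 0.1042 V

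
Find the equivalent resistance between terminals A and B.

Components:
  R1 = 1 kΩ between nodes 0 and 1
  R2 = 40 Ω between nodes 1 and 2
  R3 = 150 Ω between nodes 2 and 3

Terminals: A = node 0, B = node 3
Reduce the network between node 0 (A) and node 3 (B) by series/parallel combination:
  Rs1 = R1 + R2 (series, joined only at node 1) = 1000 + 40 = 1040 Ω
  Rs2 = R3 + Rs1 (series, joined only at node 2) = 150 + 1040 = 1190 Ω
R_eq = 1.19 kΩ

Final answer: 1.19 kΩ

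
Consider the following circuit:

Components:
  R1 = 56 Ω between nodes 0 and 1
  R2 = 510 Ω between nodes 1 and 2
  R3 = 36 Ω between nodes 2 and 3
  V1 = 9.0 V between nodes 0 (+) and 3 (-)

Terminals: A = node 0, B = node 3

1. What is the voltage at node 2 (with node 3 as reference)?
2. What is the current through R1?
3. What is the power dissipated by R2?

Nodal analysis, taking node 3 as the 0 V reference.
Source V1 fixes V_0 = 9 V.
KCL at each unknown node (sum of currents leaving = 0; resistances in Ω):
  Node 1: (V_1 - 9)/56 + (V_1 - V_2)/510 = 0
  Node 2: (V_2 - V_1)/510 + (V_2 - 0)/36 = 0
Collecting terms (coefficients in siemens):
  0.01982·V_1 - 0.001961·V_2 = 0.1607
  0.02974·V_2 - 0.001961·V_1 = 0
Determinant D = (0.01982)(0.02974) - (-0.001961)(-0.001961) = 0.0005855
V_1 = [(0.1607)(0.02974) - (-0.001961)(0)]/D = 8.163 V
V_2 = [(0.01982)(0) - (0.1607)(-0.001961)]/D = 0.5382 V
Part 1:
  Read off the nodal solution: V_2 = 0.5382 V
Part 2:
  I_R1 = (V_0 - V_1)/R1 = (9 - 8.163)/56 = 0.01495 A
  Magnitude: I_R1 = 0.01495 A
Part 3:
  I_R2 = (V_1 - V_2)/R2 = (8.163 - 0.5382)/510 = 0.01495 A
  P_R2 = I_R2² × R2 = (0.01495)² × 510 = 0.114 W

Final answers:
1. V_2 = 0.5382 V
2. I_R1 = 0.01495 A
3. P_R2 = 0.114 W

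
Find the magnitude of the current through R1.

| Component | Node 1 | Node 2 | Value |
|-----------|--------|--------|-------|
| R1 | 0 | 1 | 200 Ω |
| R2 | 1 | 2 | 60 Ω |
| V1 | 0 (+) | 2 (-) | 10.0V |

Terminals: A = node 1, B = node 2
Nodal analysis, taking node 2 as the 0 V reference.
Source V1 fixes V_0 = 10 V.
KCL at each unknown node (sum of currents leaving = 0; resistances in Ω):
  Node 1: (V_1 - 10)/200 + (V_1 - 0)/60 = 0
Collecting terms: 0.02167 × V_1 = 0.05  =>  V_1 = 2.308 V
I_R1 = (V_0 - V_1)/R1 = (10 - 2.308)/200 = 0.03846 A
|I_R1| = 0.03846 A

Final answer: |I_R1| = 0.03846 A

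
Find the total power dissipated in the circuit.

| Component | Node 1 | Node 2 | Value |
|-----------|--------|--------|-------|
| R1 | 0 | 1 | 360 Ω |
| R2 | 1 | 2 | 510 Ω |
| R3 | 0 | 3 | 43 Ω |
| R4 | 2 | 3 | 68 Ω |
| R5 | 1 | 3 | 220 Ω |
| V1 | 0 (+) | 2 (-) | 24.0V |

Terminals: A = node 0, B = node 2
Nodal analysis, taking node 2 as the 0 V reference.
Source V1 fixes V_0 = 24 V.
KCL at each unknown node (sum of currents leaving = 0; resistances in Ω):
  Node 1: (V_1 - 24)/360 + (V_1 - 0)/510 + (V_1 - V_3)/220 = 0
  Node 3: (V_3 - 24)/43 + (V_3 - 0)/68 + (V_3 - V_1)/220 = 0
Collecting terms (coefficients in siemens):
  0.009284·V_1 - 0.004545·V_3 = 0.06667
  0.04251·V_3 - 0.004545·V_1 = 0.5581
Determinant D = (0.009284)(0.04251) - (-0.004545)(-0.004545) = 0.000374
V_1 = [(0.06667)(0.04251) - (-0.004545)(0.5581)]/D = 14.36 V
V_3 = [(0.009284)(0.5581) - (0.06667)(-0.004545)]/D = 14.67 V
Power in each resistor, P = (ΔV)²/R:
  P_R1 = (24 - 14.36)²/360 = 0.2581 W
  P_R2 = (14.36 - 0)²/510 = 0.4044 W
  P_R3 = (24 - 14.67)²/43 = 2.026 W
  P_R4 = (0 - 14.67)²/68 = 3.163 W
  P_R5 = (14.36 - 14.67)²/220 = 0.0004224 W
P_total = P_R1 + P_R2 + P_R3 + P_R4 + P_R5 = 5.852 W

Final answer: 5.852 W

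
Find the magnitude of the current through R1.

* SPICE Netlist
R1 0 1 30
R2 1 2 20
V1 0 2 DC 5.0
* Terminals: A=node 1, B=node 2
Nodal analysis, taking node 2 as the 0 V reference.
Source V1 fixes V_0 = 5 V.
KCL at each unknown node (sum of currents leaving = 0; resistances in Ω):
  Node 1: (V_1 - 5)/30 + (V_1 - 0)/20 = 0
Collecting terms: 0.08333 × V_1 = 0.1667  =>  V_1 = 2 V
I_R1 = (V_0 - V_1)/R1 = (5 - 2)/30 = 0.1 A
|I_R1| = 0.1 A

Final answer: |I_R1| = 0.1 A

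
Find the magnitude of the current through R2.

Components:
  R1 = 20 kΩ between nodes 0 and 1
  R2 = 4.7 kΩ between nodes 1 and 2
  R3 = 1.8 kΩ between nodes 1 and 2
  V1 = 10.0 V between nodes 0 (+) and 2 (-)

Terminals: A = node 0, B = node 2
Nodal analysis, taking node 2 as the 0 V reference.
Source V1 fixes V_0 = 10 V.
KCL at each unknown node (sum of currents leaving = 0; resistances in Ω):
  Node 1: (V_1 - 10)/20000 + (V_1 - 0)/4700 + (V_1 - 0)/1800 = 0
Collecting terms: 0.0008183 × V_1 = 0.0005  =>  V_1 = 0.611 V
I_R2 = (V_1 - V_2)/R2 = (0.611 - 0)/4700 = 0.00013 A
|I_R2| = 0.00013 A

Final answer: |I_R2| = 0.00013 A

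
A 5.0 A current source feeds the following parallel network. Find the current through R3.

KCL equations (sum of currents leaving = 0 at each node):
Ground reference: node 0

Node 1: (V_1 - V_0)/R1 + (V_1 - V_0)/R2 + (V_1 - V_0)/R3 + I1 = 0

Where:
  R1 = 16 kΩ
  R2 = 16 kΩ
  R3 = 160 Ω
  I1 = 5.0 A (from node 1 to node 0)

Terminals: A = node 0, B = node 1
All resistors sit directly between nodes 0 and 1, so they are in parallel and share one voltage V; the full source current 5 A splits among them.
1/R_par = 1/16000 + 1/16000 + 1/160 = 0.006375 S  =>  R_par = 156.9 Ω
V = I × R_par = 5 × 156.9 = 784.3 V
I_R3 = V/R3 = 784.3/160 = 4.902 A

Final answer: 4.902 A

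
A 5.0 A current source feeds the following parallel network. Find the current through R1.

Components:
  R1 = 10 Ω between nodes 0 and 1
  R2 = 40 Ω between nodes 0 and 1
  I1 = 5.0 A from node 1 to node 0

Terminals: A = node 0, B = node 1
All resistors sit directly between nodes 0 and 1, so they are in parallel and share one voltage V; the full source current 5 A splits among them.
1/R_par = 1/10 + 1/40 = 0.125 S  =>  R_par = 8 Ω
V = I × R_par = 5 × 8 = 40 V
I_R1 = V/R1 = 40/10 = 4 A

Final answer: 4 A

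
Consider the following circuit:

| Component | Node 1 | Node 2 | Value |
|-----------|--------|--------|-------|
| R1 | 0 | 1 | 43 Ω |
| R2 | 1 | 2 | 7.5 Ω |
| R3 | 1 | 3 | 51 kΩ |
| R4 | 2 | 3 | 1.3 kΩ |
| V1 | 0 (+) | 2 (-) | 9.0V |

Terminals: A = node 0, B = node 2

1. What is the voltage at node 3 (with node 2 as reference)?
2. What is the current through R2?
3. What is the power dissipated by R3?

Nodal analysis, taking node 2 as the 0 V reference.
Source V1 fixes V_0 = 9 V.
KCL at each unknown node (sum of currents leaving = 0; resistances in Ω):
  Node 1: (V_1 - 9)/43 + (V_1 - 0)/7.5 + (V_1 - V_3)/51000 = 0
  Node 3: (V_3 - V_1)/51000 + (V_3 - 0)/1300 = 0
Collecting terms (coefficients in siemens):
  0.1566·V_1 - 0.00001961·V_3 = 0.2093
  0.0007888·V_3 - 0.00001961·V_1 = 0
Determinant D = (0.1566)(0.0007888) - (-0.00001961)(-0.00001961) = 0.0001235
V_1 = [(0.2093)(0.0007888) - (-0.00001961)(0)]/D = 1.336 V
V_3 = [(0.1566)(0) - (0.2093)(-0.00001961)]/D = 0.03322 V
Part 1:
  Read off the nodal solution: V_3 = 0.03322 V
Part 2:
  I_R2 = (V_1 - V_2)/R2 = (1.336 - 0)/7.5 = 0.1782 A
  Magnitude: I_R2 = 0.1782 A
Part 3:
  I_R3 = (V_1 - V_3)/R3 = (1.336 - 0.03322)/51000 = 0.00002555 A
  P_R3 = I_R3² × R3 = (0.00002555)² × 51000 = 0.0000333 W

Final answers:
1. V_3 = 0.03322 V
2. I_R2 = 0.1782 A
3. P_R3 = 3.33e-05 W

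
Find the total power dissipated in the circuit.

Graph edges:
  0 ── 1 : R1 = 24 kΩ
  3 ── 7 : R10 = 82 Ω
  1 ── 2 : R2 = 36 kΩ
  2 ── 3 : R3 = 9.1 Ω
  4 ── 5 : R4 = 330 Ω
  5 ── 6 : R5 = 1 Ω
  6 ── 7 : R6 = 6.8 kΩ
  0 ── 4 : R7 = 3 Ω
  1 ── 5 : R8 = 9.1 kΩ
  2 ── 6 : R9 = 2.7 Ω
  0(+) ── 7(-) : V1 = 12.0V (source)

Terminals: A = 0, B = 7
Nodal analysis, taking node 7 as the 0 V reference.
Source V1 fixes V_0 = 12 V.
KCL at each unknown node (sum of currents leaving = 0; resistances in Ω):
  Node 1: (V_1 - 12)/24000 + (V_1 - V_2)/36000 + (V_1 - V_5)/9100 = 0
  Node 2: (V_2 - V_1)/36000 + (V_2 - V_3)/9.1 + (V_2 - V_6)/2.7 = 0
  Node 3: (V_3 - V_2)/9.1 + (V_3 - 0)/82 = 0
  Node 4: (V_4 - V_5)/330 + (V_4 - 12)/3 = 0
  Node 5: (V_5 - V_4)/330 + (V_5 - V_6)/1 + (V_5 - V_1)/9100 = 0
  Node 6: (V_6 - V_5)/1 + (V_6 - 0)/6800 + (V_6 - V_2)/2.7 = 0
Collecting terms (coefficients in siemens):
  0.0001793·V_1 - 0.00002778·V_2 - 0.0001099·V_5 = 0.0005
  0.4803·V_2 - 0.00002778·V_1 - 0.1099·V_3 - 0.3704·V_6 = 0
  0.1221·V_3 - 0.1099·V_2 = 0
  0.3364·V_4 - 0.00303·V_5 = 4
  1.003·V_5 - 0.0001099·V_1 - 0.00303·V_4 - 1·V_6 = 0
  1.371·V_6 - 0.3704·V_2 - 1·V_5 = 0
Solving these 6 simultaneous equations (Gaussian elimination) gives:
  V_1 = 4.809 V, V_2 = 2.549 V, V_3 = 2.295 V, V_4 = 11.92 V
  V_5 = 2.653 V, V_6 = 2.625 V
Power in each resistor, P = (ΔV)²/R:
  P_R1 = (12 - 4.809)²/24000 = 0.002155 W
  P_R2 = (4.809 - 2.549)²/36000 = 0.0001418 W
  P_R3 = (2.549 - 2.295)²/9.1 = 0.007126 W
  P_R4 = (11.92 - 2.653)²/330 = 0.26 W
  P_R5 = (2.653 - 2.625)²/1 = 0.0008012 W
  P_R6 = (2.625 - 0)²/6800 = 0.001013 W
  P_R7 = (12 - 11.92)²/3 = 0.002364 W
  P_R8 = (4.809 - 2.653)²/9100 = 0.0005106 W
  P_R9 = (2.549 - 2.625)²/2.7 = 0.002105 W
  P_R10 = (2.295 - 0)²/82 = 0.06421 W
P_total = P_R1 + P_R2 + P_R3 + P_R4 + P_R5 + P_R6 + P_R7 + P_R8 + P_R9 + P_R10 = 0.3404 W

Final answer: 0.3404 W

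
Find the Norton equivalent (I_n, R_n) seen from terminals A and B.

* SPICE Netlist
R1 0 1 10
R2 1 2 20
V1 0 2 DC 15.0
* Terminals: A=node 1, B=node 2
Find the Thévenin equivalent first; then I_n = V_th/R_th and R_n = R_th.
Step 1 — V_th is the open-circuit voltage V_A - V_B (nothing connected across the terminals).
Nodal analysis, taking node 2 as the 0 V reference.
Source V1 fixes V_0 = 15 V.
KCL at each unknown node (sum of currents leaving = 0; resistances in Ω):
  Node 1: (V_1 - 15)/10 + (V_1 - 0)/20 = 0
Collecting terms: 0.15 × V_1 = 1.5  =>  V_1 = 10 V
V_th = V_1 - V_2 = 10 - 0 = 10 V
Step 2 — R_th: zero the source — replace V1 by a short circuit (node 2 merges into node 0) — and find the resistance seen between A (node 1) and B (node 0).
Reduce the network between node 1 (A) and node 0 (B) by series/parallel combination:
  Rp1 = R1 ‖ R2 (parallel, both between nodes 0 and 1) = 1/(1/10 + 1/20) = 6.667 Ω
R_th = 6.667 Ω
I_n = V_th/R_th = 10/6.667 = 1.5 A, and R_n = R_th = 6.667 Ω

Final answer: I_n = 1.5 A, R_n = 6.667 Ω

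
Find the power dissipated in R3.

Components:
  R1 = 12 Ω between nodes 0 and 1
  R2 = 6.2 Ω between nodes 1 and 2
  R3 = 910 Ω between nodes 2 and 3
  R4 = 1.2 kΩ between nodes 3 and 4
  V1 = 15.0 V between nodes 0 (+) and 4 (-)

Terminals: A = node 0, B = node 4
Nodal analysis, taking node 4 as the 0 V reference.
Source V1 fixes V_0 = 15 V.
KCL at each unknown node (sum of currents leaving = 0; resistances in Ω):
  Node 1: (V_1 - 15)/12 + (V_1 - V_2)/6.2 = 0
  Node 2: (V_2 - V_1)/6.2 + (V_2 - V_3)/910 = 0
  Node 3: (V_3 - V_2)/910 + (V_3 - 0)/1200 = 0
Collecting terms (coefficients in siemens):
  0.2446·V_1 - 0.1613·V_2 = 1.25
  0.1624·V_2 - 0.1613·V_1 - 0.001099·V_3 = 0
  0.001932·V_3 - 0.001099·V_2 = 0
Solving these 3 simultaneous equations (Gaussian elimination) gives:
  V_1 = 14.92 V, V_2 = 14.87 V, V_3 = 8.458 V
I_R3 = (V_2 - V_3)/R3 = (14.87 - 8.458)/910 = 0.007048 A
P_R3 = I_R3² × R3 = (0.007048)² × 910 = 0.04521 W

Final answer: 0.04521 W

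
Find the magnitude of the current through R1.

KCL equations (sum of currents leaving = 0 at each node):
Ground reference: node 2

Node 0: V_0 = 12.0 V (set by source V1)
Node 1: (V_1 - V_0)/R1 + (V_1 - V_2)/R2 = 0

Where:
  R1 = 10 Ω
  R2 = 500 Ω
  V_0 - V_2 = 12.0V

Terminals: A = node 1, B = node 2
Nodal analysis, taking node 2 as the 0 V reference.
Source V1 fixes V_0 = 12 V.
KCL at each unknown node (sum of currents leaving = 0; resistances in Ω):
  Node 1: (V_1 - 12)/10 + (V_1 - 0)/500 = 0
Collecting terms: 0.102 × V_1 = 1.2  =>  V_1 = 11.76 V
I_R1 = (V_0 - V_1)/R1 = (12 - 11.76)/10 = 0.02353 A
|I_R1| = 0.02353 A

Final answer: |I_R1| = 0.02353 A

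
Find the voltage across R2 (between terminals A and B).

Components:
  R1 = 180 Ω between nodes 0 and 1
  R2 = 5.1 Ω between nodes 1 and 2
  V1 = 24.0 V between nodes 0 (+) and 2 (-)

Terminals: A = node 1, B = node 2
R1 and R2 are in series across V1 (node 0 → node 1 → node 2), and the output A–B is taken across R2, so this is a voltage divider.
Series current: I = V1/(R1 + R2) = 24/(180 + 5.1) = 24/185.1 = 0.1297 A
V_R2 = I × R2 = V1 × R2/(R1 + R2) = 24 × 5.1/185.1 = 0.6613 V

Final answer: 0.6613 V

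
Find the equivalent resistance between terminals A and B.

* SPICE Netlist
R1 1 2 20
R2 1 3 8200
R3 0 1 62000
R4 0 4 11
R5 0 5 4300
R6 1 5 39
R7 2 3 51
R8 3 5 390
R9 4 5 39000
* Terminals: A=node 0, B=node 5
Reduce the network between node 0 (A) and node 5 (B) by series/parallel combination:
  Rs1 = R1 + R7 (series, joined only at node 2) = 20 + 51 = 71 Ω
  Rp1 = R2 ‖ Rs1 (parallel, both between nodes 1 and 3) = 1/(1/8200 + 1/71) = 70.39 Ω
  Rs2 = R8 + Rp1 (series, joined only at node 3) = 390 + 70.39 = 460.4 Ω
  Rp2 = R6 ‖ Rs2 (parallel, both between nodes 1 and 5) = 1/(1/39 + 1/460.4) = 35.95 Ω
  Rs3 = R3 + Rp2 (series, joined only at node 1) = 62000 + 35.95 = 62040 Ω
  Rp3 = R5 ‖ Rs3 (parallel, both between nodes 0 and 5) = 1/(1/4300 + 1/62040) = 4021 Ω
  Rs4 = R4 + R9 (series, joined only at node 4) = 11 + 39000 = 39010 Ω
  Rp4 = Rp3 ‖ Rs4 (parallel, both between nodes 0 and 5) = 1/(1/4021 + 1/39010) = 3645 Ω
R_eq = 3.645 kΩ

Final answer: 3.645 kΩ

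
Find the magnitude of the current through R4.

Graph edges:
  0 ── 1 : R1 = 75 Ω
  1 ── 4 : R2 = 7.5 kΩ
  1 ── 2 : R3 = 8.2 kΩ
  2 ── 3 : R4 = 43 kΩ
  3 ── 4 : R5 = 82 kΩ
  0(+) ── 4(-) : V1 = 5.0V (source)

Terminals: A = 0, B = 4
Nodal analysis, taking node 4 as the 0 V reference.
Source V1 fixes V_0 = 5 V.
KCL at each unknown node (sum of currents leaving = 0; resistances in Ω):
  Node 1: (V_1 - 5)/75 + (V_1 - 0)/7500 + (V_1 - V_2)/8200 = 0
  Node 2: (V_2 - V_1)/8200 + (V_2 - V_3)/43000 = 0
  Node 3: (V_3 - V_2)/43000 + (V_3 - 0)/82000 = 0
Collecting terms (coefficients in siemens):
  0.01359·V_1 - 0.000122·V_2 = 0.06667
  0.0001452·V_2 - 0.000122·V_1 - 0.00002326·V_3 = 0
  0.00003545·V_3 - 0.00002326·V_2 = 0
Solving these 3 simultaneous equations (Gaussian elimination) gives:
  V_1 = 4.948 V, V_2 = 4.643 V, V_3 = 3.046 V
I_R4 = (V_2 - V_3)/R4 = (4.643 - 3.046)/43000 = 0.00003715 A
|I_R4| = 0.00003715 A

Final answer: |I_R4| = 3.715e-05 A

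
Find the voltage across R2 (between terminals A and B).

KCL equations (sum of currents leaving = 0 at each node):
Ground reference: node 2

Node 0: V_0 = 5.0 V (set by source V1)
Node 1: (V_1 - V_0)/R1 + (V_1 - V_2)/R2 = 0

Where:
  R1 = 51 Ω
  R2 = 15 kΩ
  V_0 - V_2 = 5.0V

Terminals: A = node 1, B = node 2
R1 and R2 are in series across V1 (node 0 → node 1 → node 2), and the output A–B is taken across R2, so this is a voltage divider.
Series current: I = V1/(R1 + R2) = 5/(51 + 15000) = 5/15050 = 0.0003322 A
V_R2 = I × R2 = V1 × R2/(R1 + R2) = 5 × 15000/15050 = 4.983 V

Final answer: 4.983 V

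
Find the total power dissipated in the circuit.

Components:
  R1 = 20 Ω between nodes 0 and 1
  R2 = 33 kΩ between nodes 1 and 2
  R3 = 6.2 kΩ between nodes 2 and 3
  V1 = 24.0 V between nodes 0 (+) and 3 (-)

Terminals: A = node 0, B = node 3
Nodal analysis, taking node 3 as the 0 V reference.
Source V1 fixes V_0 = 24 V.
KCL at each unknown node (sum of currents leaving = 0; resistances in Ω):
  Node 1: (V_1 - 24)/20 + (V_1 - V_2)/33000 = 0
  Node 2: (V_2 - V_1)/33000 + (V_2 - 0)/6200 = 0
Collecting terms (coefficients in siemens):
  0.05003·V_1 - 0.0000303·V_2 = 1.2
  0.0001916·V_2 - 0.0000303·V_1 = 0
Determinant D = (0.05003)(0.0001916) - (-0.0000303)(-0.0000303) = 0.000009585
V_1 = [(1.2)(0.0001916) - (-0.0000303)(0)]/D = 23.99 V
V_2 = [(0.05003)(0) - (1.2)(-0.0000303)]/D = 3.794 V
Power in each resistor, P = (ΔV)²/R:
  P_R1 = (24 - 23.99)²/20 = 0.000007489 W
  P_R2 = (23.99 - 3.794)²/33000 = 0.01236 W
  P_R3 = (3.794 - 0)²/6200 = 0.002322 W
P_total = P_R1 + P_R2 + P_R3 = 0.01469 W

Final answer: 0.01469 W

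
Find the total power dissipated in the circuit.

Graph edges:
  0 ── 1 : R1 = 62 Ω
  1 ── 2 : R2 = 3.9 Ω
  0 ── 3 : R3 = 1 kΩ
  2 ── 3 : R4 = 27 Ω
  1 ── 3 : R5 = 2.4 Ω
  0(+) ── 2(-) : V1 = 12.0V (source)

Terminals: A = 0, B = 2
Nodal analysis, taking node 2 as the 0 V reference.
Source V1 fixes V_0 = 12 V.
KCL at each unknown node (sum of currents leaving = 0; resistances in Ω):
  Node 1: (V_1 - 12)/62 + (V_1 - 0)/3.9 + (V_1 - V_3)/2.4 = 0
  Node 3: (V_3 - 12)/1000 + (V_3 - 0)/27 + (V_3 - V_1)/2.4 = 0
Collecting terms (coefficients in siemens):
  0.6892·V_1 - 0.4167·V_3 = 0.1935
  0.4547·V_3 - 0.4167·V_1 = 0.012
Determinant D = (0.6892)(0.4547) - (-0.4167)(-0.4167) = 0.1398
V_1 = [(0.1935)(0.4547) - (-0.4167)(0.012)]/D = 0.6654 V
V_3 = [(0.6892)(0.012) - (0.1935)(-0.4167)]/D = 0.6361 V
Power in each resistor, P = (ΔV)²/R:
  P_R1 = (12 - 0.6654)²/62 = 2.072 W
  P_R2 = (0.6654 - 0)²/3.9 = 0.1135 W
  P_R3 = (12 - 0.6361)²/1000 = 0.1291 W
  P_R4 = (0 - 0.6361)²/27 = 0.01499 W
  P_R5 = (0.6654 - 0.6361)²/2.4 = 0.000357 W
P_total = P_R1 + P_R2 + P_R3 + P_R4 + P_R5 = 2.33 W

Final answer: 2.33 W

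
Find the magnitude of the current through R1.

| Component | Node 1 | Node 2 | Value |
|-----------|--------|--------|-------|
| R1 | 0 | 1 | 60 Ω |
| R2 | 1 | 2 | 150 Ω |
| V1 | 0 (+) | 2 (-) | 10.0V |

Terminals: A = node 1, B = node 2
Nodal analysis, taking node 2 as the 0 V reference.
Source V1 fixes V_0 = 10 V.
KCL at each unknown node (sum of currents leaving = 0; resistances in Ω):
  Node 1: (V_1 - 10)/60 + (V_1 - 0)/150 = 0
Collecting terms: 0.02333 × V_1 = 0.1667  =>  V_1 = 7.143 V
I_R1 = (V_0 - V_1)/R1 = (10 - 7.143)/60 = 0.04762 A
|I_R1| = 0.04762 A

Final answer: |I_R1| = 0.04762 A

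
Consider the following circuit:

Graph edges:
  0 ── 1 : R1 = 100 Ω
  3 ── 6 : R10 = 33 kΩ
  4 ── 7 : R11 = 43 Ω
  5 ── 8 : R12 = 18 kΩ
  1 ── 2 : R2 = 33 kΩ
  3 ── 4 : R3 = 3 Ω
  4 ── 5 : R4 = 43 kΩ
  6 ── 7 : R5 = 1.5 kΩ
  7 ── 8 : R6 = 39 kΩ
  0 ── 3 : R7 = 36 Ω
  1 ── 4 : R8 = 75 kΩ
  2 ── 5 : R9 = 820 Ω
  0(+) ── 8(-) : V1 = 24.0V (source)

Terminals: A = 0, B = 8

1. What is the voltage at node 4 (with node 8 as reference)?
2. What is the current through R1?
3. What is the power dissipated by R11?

Nodal analysis, taking node 8 as the 0 V reference.
Source V1 fixes V_0 = 24 V.
KCL at each unknown node (sum of currents leaving = 0; resistances in Ω):
  Node 1: (V_1 - 24)/100 + (V_1 - V_2)/33000 + (V_1 - V_4)/75000 = 0
  Node 2: (V_2 - V_1)/33000 + (V_2 - V_5)/820 = 0
  Node 3: (V_3 - V_4)/3 + (V_3 - 24)/36 + (V_3 - V_6)/33000 = 0
  Node 4: (V_4 - V_3)/3 + (V_4 - V_5)/43000 + (V_4 - V_1)/75000 + (V_4 - V_7)/43 = 0
  Node 5: (V_5 - V_4)/43000 + (V_5 - V_2)/820 + (V_5 - 0)/18000 = 0
  Node 6: (V_6 - V_7)/1500 + (V_6 - V_3)/33000 = 0
  Node 7: (V_7 - V_6)/1500 + (V_7 - 0)/39000 + (V_7 - V_4)/43 = 0
Collecting terms (coefficients in siemens):
  0.01004·V_1 - 0.0000303·V_2 - 0.00001333·V_4 = 0.24
  0.00125·V_2 - 0.0000303·V_1 - 0.00122·V_5 = 0
  0.3611·V_3 - 0.3333·V_4 - 0.0000303·V_6 = 0.6667
  0.3566·V_4 - 0.00001333·V_1 - 0.3333·V_3 - 0.00002326·V_5 - 0.02326·V_7 = 0
  0.001298·V_5 - 0.00122·V_2 - 0.00002326·V_4 = 0
  0.000697·V_6 - 0.0000303·V_3 - 0.0006667·V_7 = 0
  0.02395·V_7 - 0.02326·V_4 - 0.0006667·V_6 = 0
Solving these 7 simultaneous equations (Gaussian elimination) gives:
  V_1 = 23.96 V, V_2 = 11.98 V, V_3 = 23.97 V, V_4 = 23.96 V
  V_5 = 11.68 V, V_6 = 23.94 V, V_7 = 23.94 V
Part 1:
  Read off the nodal solution: V_4 = 23.96 V
Part 2:
  I_R1 = (V_0 - V_1)/R1 = (24 - 23.96)/100 = 0.0003632 A
  Magnitude: I_R1 = 0.0003632 A
Part 3:
  I_R11 = (V_4 - V_7)/R11 = (23.96 - 23.94)/43 = 0.000613 A
  P_R11 = I_R11² × R11 = (0.000613)² × 43 = 0.00001616 W

Final answers:
1. V_4 = 23.96 V
2. I_R1 = 0.0003632 A
3. P_R11 = 1.616e-05 W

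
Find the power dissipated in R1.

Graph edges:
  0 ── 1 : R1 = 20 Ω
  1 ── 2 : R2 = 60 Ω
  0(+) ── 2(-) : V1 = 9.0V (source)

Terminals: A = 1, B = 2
Nodal analysis, taking node 2 as the 0 V reference.
Source V1 fixes V_0 = 9 V.
KCL at each unknown node (sum of currents leaving = 0; resistances in Ω):
  Node 1: (V_1 - 9)/20 + (V_1 - 0)/60 = 0
Collecting terms: 0.06667 × V_1 = 0.45  =>  V_1 = 6.75 V
I_R1 = (V_0 - V_1)/R1 = (9 - 6.75)/20 = 0.1125 A
P_R1 = I_R1² × R1 = (0.1125)² × 20 = 0.2531 W

Final answer: 0.2531 W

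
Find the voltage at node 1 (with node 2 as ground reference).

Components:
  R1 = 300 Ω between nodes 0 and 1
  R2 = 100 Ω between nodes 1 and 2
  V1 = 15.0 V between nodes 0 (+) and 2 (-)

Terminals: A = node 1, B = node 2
Nodal analysis, taking node 2 as the 0 V reference.
Source V1 fixes V_0 = 15 V.
KCL at each unknown node (sum of currents leaving = 0; resistances in Ω):
  Node 1: (V_1 - 15)/300 + (V_1 - 0)/100 = 0
Collecting terms: 0.01333 × V_1 = 0.05  =>  V_1 = 3.75 V
The requested potential is V_1 = 3.75 V.

Final answer: V_1 = 3.75 V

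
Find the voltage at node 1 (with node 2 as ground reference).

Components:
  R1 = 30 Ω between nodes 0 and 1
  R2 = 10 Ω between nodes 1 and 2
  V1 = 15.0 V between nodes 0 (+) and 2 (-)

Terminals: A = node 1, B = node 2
Nodal analysis, taking node 2 as the 0 V reference.
Source V1 fixes V_0 = 15 V.
KCL at each unknown node (sum of currents leaving = 0; resistances in Ω):
  Node 1: (V_1 - 15)/30 + (V_1 - 0)/10 = 0
Collecting terms: 0.1333 × V_1 = 0.5  =>  V_1 = 3.75 V
The requested potential is V_1 = 3.75 V.

Final answer: V_1 = 3.75 V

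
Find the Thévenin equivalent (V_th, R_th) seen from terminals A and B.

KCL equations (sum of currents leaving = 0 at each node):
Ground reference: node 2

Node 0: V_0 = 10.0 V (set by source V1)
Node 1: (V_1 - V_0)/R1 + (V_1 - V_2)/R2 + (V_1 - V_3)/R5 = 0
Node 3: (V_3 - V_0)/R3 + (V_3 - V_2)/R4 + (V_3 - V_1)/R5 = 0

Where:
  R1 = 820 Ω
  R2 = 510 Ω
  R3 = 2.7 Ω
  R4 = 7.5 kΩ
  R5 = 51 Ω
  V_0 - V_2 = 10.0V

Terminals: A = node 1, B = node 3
Step 1 — V_th is the open-circuit voltage V_A - V_B (nothing connected across the terminals).
Nodal analysis, taking node 2 as the 0 V reference.
Source V1 fixes V_0 = 10 V.
KCL at each unknown node (sum of currents leaving = 0; resistances in Ω):
  Node 1: (V_1 - 10)/820 + (V_1 - 0)/510 + (V_1 - V_3)/51 = 0
  Node 3: (V_3 - 10)/2.7 + (V_3 - 0)/7500 + (V_3 - V_1)/51 = 0
Collecting terms (coefficients in siemens):
  0.02279·V_1 - 0.01961·V_3 = 0.0122
  0.3901·V_3 - 0.01961·V_1 = 3.704
Determinant D = (0.02279)(0.3901) - (-0.01961)(-0.01961) = 0.008505
V_1 = [(0.0122)(0.3901) - (-0.01961)(3.704)]/D = 9.098 V
V_3 = [(0.02279)(3.704) - (0.0122)(-0.01961)]/D = 9.951 V
V_th = V_1 - V_3 = 9.098 - 9.951 = -0.8536 V
Step 2 — R_th: zero the source — replace V1 by a short circuit (node 2 merges into node 0) — and find the resistance seen between A (node 1) and B (node 3).
Reduce the network between node 1 (A) and node 3 (B) by series/parallel combination:
  Rp1 = R1 ‖ R2 (parallel, both between nodes 0 and 1) = 1/(1/820 + 1/510) = 314.4 Ω
  Rp2 = R3 ‖ R4 (parallel, both between nodes 0 and 3) = 1/(1/2.7 + 1/7500) = 2.699 Ω
  Rs1 = Rp1 + Rp2 (series, joined only at node 0) = 314.4 + 2.699 = 317.1 Ω
  Rp3 = R5 ‖ Rs1 (parallel, both between nodes 1 and 3) = 1/(1/51 + 1/317.1) = 43.93 Ω
R_th = 43.93 Ω

Final answer: V_th = -0.8536 V, R_th = 43.93 Ω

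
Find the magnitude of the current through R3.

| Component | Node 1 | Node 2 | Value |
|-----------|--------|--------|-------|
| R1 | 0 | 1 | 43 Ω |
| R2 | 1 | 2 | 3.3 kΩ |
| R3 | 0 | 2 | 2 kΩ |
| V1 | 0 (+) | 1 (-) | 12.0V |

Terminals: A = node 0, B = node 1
Nodal analysis, taking node 1 as the 0 V reference.
Source V1 fixes V_0 = 12 V.
KCL at each unknown node (sum of currents leaving = 0; resistances in Ω):
  Node 2: (V_2 - 0)/3300 + (V_2 - 12)/2000 = 0
Collecting terms: 0.000803 × V_2 = 0.006  =>  V_2 = 7.472 V
I_R3 = (V_0 - V_2)/R3 = (12 - 7.472)/2000 = 0.002264 A
|I_R3| = 0.002264 A

Final answer: |I_R3| = 0.002264 A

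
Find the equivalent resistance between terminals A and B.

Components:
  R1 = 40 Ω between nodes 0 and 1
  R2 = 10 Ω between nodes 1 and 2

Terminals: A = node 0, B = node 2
Reduce the network between node 0 (A) and node 2 (B) by series/parallel combination:
  Rs1 = R1 + R2 (series, joined only at node 1) = 40 + 10 = 50 Ω
R_eq = 50 Ω

Final answer: 50 Ω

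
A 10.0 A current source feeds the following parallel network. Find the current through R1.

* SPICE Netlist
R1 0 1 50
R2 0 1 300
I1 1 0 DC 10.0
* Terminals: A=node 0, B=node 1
All resistors sit directly between nodes 0 and 1, so they are in parallel and share one voltage V; the full source current 10 A splits among them.
1/R_par = 1/50 + 1/300 = 0.02333 S  =>  R_par = 42.86 Ω
V = I × R_par = 10 × 42.86 = 428.6 V
I_R1 = V/R1 = 428.6/50 = 8.571 A

Final answer: 8.571 A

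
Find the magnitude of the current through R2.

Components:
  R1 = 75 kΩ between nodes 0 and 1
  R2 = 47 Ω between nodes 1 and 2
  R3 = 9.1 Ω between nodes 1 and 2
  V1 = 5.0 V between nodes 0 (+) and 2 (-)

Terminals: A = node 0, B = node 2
Nodal analysis, taking node 2 as the 0 V reference.
Source V1 fixes V_0 = 5 V.
KCL at each unknown node (sum of currents leaving = 0; resistances in Ω):
  Node 1: (V_1 - 5)/75000 + (V_1 - 0)/47 + (V_1 - 0)/9.1 = 0
Collecting terms: 0.1312 × V_1 = 0.00006667  =>  V_1 = 0.0005082 V
I_R2 = (V_1 - V_2)/R2 = (0.0005082 - 0)/47 = 0.00001081 A
|I_R2| = 0.00001081 A

Final answer: |I_R2| = 1.081e-05 A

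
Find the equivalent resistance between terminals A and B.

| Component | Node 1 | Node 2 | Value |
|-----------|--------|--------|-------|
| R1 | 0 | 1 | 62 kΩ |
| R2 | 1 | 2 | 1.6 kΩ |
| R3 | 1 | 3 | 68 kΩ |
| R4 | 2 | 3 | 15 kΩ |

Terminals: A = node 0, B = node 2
Reduce the network between node 0 (A) and node 2 (B) by series/parallel combination:
  Rs1 = R3 + R4 (series, joined only at node 3) = 68000 + 15000 = 83000 Ω
  Rp1 = R2 ‖ Rs1 (parallel, both between nodes 1 and 2) = 1/(1/1600 + 1/83000) = 1570 Ω
  Rs2 = R1 + Rp1 (series, joined only at node 1) = 62000 + 1570 = 63570 Ω
R_eq = 63.57 kΩ

Final answer: 63.57 kΩ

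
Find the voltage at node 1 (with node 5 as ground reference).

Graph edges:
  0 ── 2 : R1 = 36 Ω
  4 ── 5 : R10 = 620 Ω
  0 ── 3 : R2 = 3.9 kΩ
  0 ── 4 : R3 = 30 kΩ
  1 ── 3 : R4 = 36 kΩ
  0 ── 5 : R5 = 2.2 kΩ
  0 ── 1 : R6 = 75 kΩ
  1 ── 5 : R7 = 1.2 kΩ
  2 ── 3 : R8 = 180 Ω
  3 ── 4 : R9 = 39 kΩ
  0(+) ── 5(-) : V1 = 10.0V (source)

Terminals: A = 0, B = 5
Nodal analysis, taking node 5 as the 0 V reference.
Source V1 fixes V_0 = 10 V.
KCL at each unknown node (sum of currents leaving = 0; resistances in Ω):
  Node 1: (V_1 - V_3)/36000 + (V_1 - 10)/75000 + (V_1 - 0)/1200 = 0
  Node 2: (V_2 - 10)/36 + (V_2 - V_3)/180 = 0
  Node 3: (V_3 - 10)/3900 + (V_3 - V_1)/36000 + (V_3 - V_2)/180 + (V_3 - V_4)/39000 = 0
  Node 4: (V_4 - 10)/30000 + (V_4 - V_3)/39000 + (V_4 - 0)/620 = 0
Collecting terms (coefficients in siemens):
  0.0008744·V_1 - 0.00002778·V_3 = 0.0001333
  0.03333·V_2 - 0.005556·V_3 = 0.2778
  0.005865·V_3 - 0.00002778·V_1 - 0.005556·V_2 - 0.00002564·V_4 = 0.002564
  0.001672·V_4 - 0.00002564·V_3 = 0.0003333
Solving these 4 simultaneous equations (Gaussian elimination) gives:
  V_1 = 0.4668 V, V_2 = 9.983 V, V_3 = 9.896 V, V_4 = 0.3512 V
The requested potential is V_1 = 0.4668 V.

Final answer: V_1 = 0.4668 V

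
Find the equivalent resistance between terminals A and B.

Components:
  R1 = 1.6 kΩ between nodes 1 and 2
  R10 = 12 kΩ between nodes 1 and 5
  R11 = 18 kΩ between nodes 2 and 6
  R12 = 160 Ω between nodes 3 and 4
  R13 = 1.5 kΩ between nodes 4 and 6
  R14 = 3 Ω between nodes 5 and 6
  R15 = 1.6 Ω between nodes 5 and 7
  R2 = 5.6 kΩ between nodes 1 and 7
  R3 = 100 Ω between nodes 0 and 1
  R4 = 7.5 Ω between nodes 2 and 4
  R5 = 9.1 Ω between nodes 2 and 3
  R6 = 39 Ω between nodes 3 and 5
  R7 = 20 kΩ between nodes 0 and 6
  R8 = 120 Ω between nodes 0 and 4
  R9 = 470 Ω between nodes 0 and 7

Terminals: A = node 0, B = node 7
The network is not a plain series/parallel combination. Inject a 1 A test current into terminal A (node 0) and return it from terminal B (node 7); then R_eq = V_A / (1 A).
Nodal analysis, taking node 7 as the 0 V reference.
Current source I_test pushes 1 A into node 0 and draws it out of node 7.
KCL at each unknown node (sum of currents leaving = 0; resistances in Ω):
  Node 0: (V_0 - V_1)/100 + (V_0 - V_6)/20000 + (V_0 - V_4)/120 + (V_0 - 0)/470 - 1 = 0
  Node 1: (V_1 - V_0)/100 + (V_1 - V_2)/1600 + (V_1 - 0)/5600 + (V_1 - V_5)/12000 = 0
  Node 2: (V_2 - V_1)/1600 + (V_2 - V_4)/7.5 + (V_2 - V_3)/9.1 + (V_2 - V_6)/18000 = 0
  Node 3: (V_3 - V_2)/9.1 + (V_3 - V_5)/39 + (V_3 - V_4)/160 = 0
  Node 4: (V_4 - V_0)/120 + (V_4 - V_2)/7.5 + (V_4 - V_3)/160 + (V_4 - V_6)/1500 = 0
  Node 5: (V_5 - V_1)/12000 + (V_5 - V_3)/39 + (V_5 - V_6)/3 + (V_5 - 0)/1.6 = 0
  Node 6: (V_6 - V_0)/20000 + (V_6 - V_2)/18000 + (V_6 - V_4)/1500 + (V_6 - V_5)/3 = 0
Collecting terms (coefficients in siemens):
  0.02051·V_0 - 0.01·V_1 - 0.008333·V_4 - 0.00005·V_6 = 1
  0.01089·V_1 - 0.01·V_0 - 0.000625·V_2 - 0.00008333·V_5 = 0
  0.2439·V_2 - 0.000625·V_1 - 0.1099·V_3 - 0.1333·V_4 - 0.00005556·V_6 = 0
  0.1418·V_3 - 0.1099·V_2 - 0.00625·V_4 - 0.02564·V_5 = 0
  0.1486·V_4 - 0.008333·V_0 - 0.1333·V_2 - 0.00625·V_3 - 0.0006667·V_6 = 0
  0.9841·V_5 - 0.00008333·V_1 - 0.02564·V_3 - 0.3333·V_6 = 0
  0.3341·V_6 - 0.00005·V_0 - 0.00005556·V_2 - 0.0006667·V_4 - 0.3333·V_5 = 0
Solving these 7 simultaneous equations (Gaussian elimination) gives:
  V_0 = 118 V, V_1 = 110.3 V, V_2 = 33.69 V, V_3 = 28 V
  V_4 = 38.03 V, V_5 = 1.167 V, V_6 = 1.263 V
R_eq = V_0 / 1 A = 118 Ω

Final answer: 118 Ω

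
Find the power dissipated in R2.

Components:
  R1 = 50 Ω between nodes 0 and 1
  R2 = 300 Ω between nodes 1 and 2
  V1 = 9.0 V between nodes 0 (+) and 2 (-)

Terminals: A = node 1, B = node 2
Nodal analysis, taking node 2 as the 0 V reference.
Source V1 fixes V_0 = 9 V.
KCL at each unknown node (sum of currents leaving = 0; resistances in Ω):
  Node 1: (V_1 - 9)/50 + (V_1 - 0)/300 = 0
Collecting terms: 0.02333 × V_1 = 0.18  =>  V_1 = 7.714 V
I_R2 = (V_1 - V_2)/R2 = (7.714 - 0)/300 = 0.02571 A
P_R2 = I_R2² × R2 = (0.02571)² × 300 = 0.1984 W

Final answer: 0.1984 W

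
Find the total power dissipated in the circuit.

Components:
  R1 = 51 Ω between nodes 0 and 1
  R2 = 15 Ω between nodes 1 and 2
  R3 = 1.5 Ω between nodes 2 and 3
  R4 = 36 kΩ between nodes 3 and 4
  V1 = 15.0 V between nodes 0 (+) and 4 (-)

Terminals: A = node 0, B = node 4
Nodal analysis, taking node 4 as the 0 V reference.
Source V1 fixes V_0 = 15 V.
KCL at each unknown node (sum of currents leaving = 0; resistances in Ω):
  Node 1: (V_1 - 15)/51 + (V_1 - V_2)/15 = 0
  Node 2: (V_2 - V_1)/15 + (V_2 - V_3)/1.5 = 0
  Node 3: (V_3 - V_2)/1.5 + (V_3 - 0)/36000 = 0
Collecting terms (coefficients in siemens):
  0.08627·V_1 - 0.06667·V_2 = 0.2941
  0.7333·V_2 - 0.06667·V_1 - 0.6667·V_3 = 0
  0.6667·V_3 - 0.6667·V_2 = 0
Solving these 3 simultaneous equations (Gaussian elimination) gives:
  V_1 = 14.98 V, V_2 = 14.97 V, V_3 = 14.97 V
Power in each resistor, P = (ΔV)²/R:
  P_R1 = (15 - 14.98)²/51 = 0.000008821 W
  P_R2 = (14.98 - 14.97)²/15 = 0.000002594 W
  P_R3 = (14.97 - 14.97)²/1.5 = 0.0000002594 W
  P_R4 = (14.97 - 0)²/36000 = 0.006227 W
P_total = P_R1 + P_R2 + P_R3 + P_R4 = 0.006238 W

Final answer: 0.006238 W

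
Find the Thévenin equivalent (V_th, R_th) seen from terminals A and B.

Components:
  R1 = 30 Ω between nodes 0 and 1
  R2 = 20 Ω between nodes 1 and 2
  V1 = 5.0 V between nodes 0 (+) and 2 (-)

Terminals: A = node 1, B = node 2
Step 1 — V_th is the open-circuit voltage V_A - V_B (nothing connected across the terminals).
Nodal analysis, taking node 2 as the 0 V reference.
Source V1 fixes V_0 = 5 V.
KCL at each unknown node (sum of currents leaving = 0; resistances in Ω):
  Node 1: (V_1 - 5)/30 + (V_1 - 0)/20 = 0
Collecting terms: 0.08333 × V_1 = 0.1667  =>  V_1 = 2 V
V_th = V_1 - V_2 = 2 - 0 = 2 V
Step 2 — R_th: zero the source — replace V1 by a short circuit (node 2 merges into node 0) — and find the resistance seen between A (node 1) and B (node 0).
Reduce the network between node 1 (A) and node 0 (B) by series/parallel combination:
  Rp1 = R1 ‖ R2 (parallel, both between nodes 0 and 1) = 1/(1/30 + 1/20) = 12 Ω
R_th = 12 Ω

Final answer: V_th = 2 V, R_th = 12 Ω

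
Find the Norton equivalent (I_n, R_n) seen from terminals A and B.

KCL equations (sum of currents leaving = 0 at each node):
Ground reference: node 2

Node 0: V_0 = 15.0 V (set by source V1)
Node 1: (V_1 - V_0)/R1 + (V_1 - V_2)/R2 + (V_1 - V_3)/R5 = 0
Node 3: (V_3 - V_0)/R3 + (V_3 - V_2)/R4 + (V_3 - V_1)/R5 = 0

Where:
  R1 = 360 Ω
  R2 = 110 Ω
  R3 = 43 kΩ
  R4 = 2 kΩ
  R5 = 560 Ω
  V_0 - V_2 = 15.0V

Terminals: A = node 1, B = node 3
Find the Thévenin equivalent first; then I_n = V_th/R_th and R_n = R_th.
Step 1 — V_th is the open-circuit voltage V_A - V_B (nothing connected across the terminals).
Nodal analysis, taking node 2 as the 0 V reference.
Source V1 fixes V_0 = 15 V.
KCL at each unknown node (sum of currents leaving = 0; resistances in Ω):
  Node 1: (V_1 - 15)/360 + (V_1 - 0)/110 + (V_1 - V_3)/560 = 0
  Node 3: (V_3 - 15)/43000 + (V_3 - 0)/2000 + (V_3 - V_1)/560 = 0
Collecting terms (coefficients in siemens):
  0.01365·V_1 - 0.001786·V_3 = 0.04167
  0.002309·V_3 - 0.001786·V_1 = 0.0003488
Determinant D = (0.01365)(0.002309) - (-0.001786)(-0.001786) = 0.00002834
V_1 = [(0.04167)(0.002309) - (-0.001786)(0.0003488)]/D = 3.417 V
V_3 = [(0.01365)(0.0003488) - (0.04167)(-0.001786)]/D = 2.794 V
V_th = V_1 - V_3 = 3.417 - 2.794 = 0.6232 V
Step 2 — R_th: zero the source — replace V1 by a short circuit (node 2 merges into node 0) — and find the resistance seen between A (node 1) and B (node 3).
Reduce the network between node 1 (A) and node 3 (B) by series/parallel combination:
  Rp1 = R1 ‖ R2 (parallel, both between nodes 0 and 1) = 1/(1/360 + 1/110) = 84.26 Ω
  Rp2 = R3 ‖ R4 (parallel, both between nodes 0 and 3) = 1/(1/43000 + 1/2000) = 1911 Ω
  Rs1 = Rp1 + Rp2 (series, joined only at node 0) = 84.26 + 1911 = 1995 Ω
  Rp3 = R5 ‖ Rs1 (parallel, both between nodes 1 and 3) = 1/(1/560 + 1/1995) = 437.3 Ω
R_th = 437.3 Ω
I_n = V_th/R_th = 0.6232/437.3 = 0.001425 A, and R_n = R_th = 437.3 Ω

Final answer: I_n = 0.001425 A, R_n = 437.3 Ω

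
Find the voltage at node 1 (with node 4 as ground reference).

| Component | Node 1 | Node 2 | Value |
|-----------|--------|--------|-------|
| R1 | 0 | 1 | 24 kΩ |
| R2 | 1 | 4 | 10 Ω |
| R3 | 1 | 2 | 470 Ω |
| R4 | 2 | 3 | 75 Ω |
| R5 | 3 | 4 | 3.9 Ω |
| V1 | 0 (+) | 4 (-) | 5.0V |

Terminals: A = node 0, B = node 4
Nodal analysis, taking node 4 as the 0 V reference.
Source V1 fixes V_0 = 5 V.
KCL at each unknown node (sum of currents leaving = 0; resistances in Ω):
  Node 1: (V_1 - 5)/24000 + (V_1 - 0)/10 + (V_1 - V_2)/470 = 0
  Node 2: (V_2 - V_1)/470 + (V_2 - V_3)/75 = 0
  Node 3: (V_3 - V_2)/75 + (V_3 - 0)/3.9 = 0
Collecting terms (coefficients in siemens):
  0.1022·V_1 - 0.002128·V_2 = 0.0002083
  0.01546·V_2 - 0.002128·V_1 - 0.01333·V_3 = 0
  0.2697·V_3 - 0.01333·V_2 = 0
Solving these 3 simultaneous equations (Gaussian elimination) gives:
  V_1 = 0.002045 V, V_2 = 0.000294 V, V_3 = 0.00001453 V
The requested potential is V_1 = 0.002045 V.

Final answer: V_1 = 0.002045 V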